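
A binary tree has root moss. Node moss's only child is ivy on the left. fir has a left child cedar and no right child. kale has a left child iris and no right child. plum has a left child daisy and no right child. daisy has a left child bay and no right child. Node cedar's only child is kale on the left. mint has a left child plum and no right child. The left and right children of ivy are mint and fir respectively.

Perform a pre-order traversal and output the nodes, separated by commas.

Pre-order visits the node, then its left subtree, then its right subtree.
Visit moss.
At moss: go left to ivy.
  Visit ivy.
  At ivy: go left to mint.
    Visit mint.
    At mint: go left to plum.
      Visit plum.
      At plum: go left to daisy.
        Visit daisy.
        At daisy: go left to bay.
          bay is a leaf — visit bay.
        At daisy: no right child.
      At plum: no right child.
    At mint: no right child.
  At ivy: go right to fir.
    Visit fir.
    At fir: go left to cedar.
      Visit cedar.
      At cedar: go left to kale.
        Visit kale.
        At kale: go left to iris.
          iris is a leaf — visit iris.
        At kale: no right child.
      At cedar: no right child.
    At fir: no right child.
At moss: no right child.

moss, ivy, mint, plum, daisy, bay, fir, cedar, kale, iris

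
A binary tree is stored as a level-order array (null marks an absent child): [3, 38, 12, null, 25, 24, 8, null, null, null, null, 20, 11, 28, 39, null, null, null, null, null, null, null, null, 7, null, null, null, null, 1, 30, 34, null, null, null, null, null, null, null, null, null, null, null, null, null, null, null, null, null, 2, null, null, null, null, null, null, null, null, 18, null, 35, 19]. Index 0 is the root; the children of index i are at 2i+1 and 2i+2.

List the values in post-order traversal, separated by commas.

25, 38, 2, 7, 20, 11, 24, 18, 1, 28, 35, 19, 30, 34, 39, 8, 12, 3

Post-order visits the left subtree, then the right subtree, then the node.
At 3: go left to 38.
  At 38: no left child.
  At 38: go right to 25.
    25 is a leaf — visit 25.
  Visit 38.
At 3: go right to 12.
  At 12: go left to 24.
    At 24: go left to 20.
      At 20: go left to 7.
        At 7: no left child.
        At 7: go right to 2.
          2 is a leaf — visit 2.
        Visit 7.
      At 20: no right child.
      Visit 20.
    At 24: go right to 11.
      11 is a leaf — visit 11.
    Visit 24.
  At 12: go right to 8.
    At 8: go left to 28.
      At 28: no left child.
      At 28: go right to 1.
        At 1: go left to 18.
          18 is a leaf — visit 18.
        At 1: no right child.
        Visit 1.
      Visit 28.
    At 8: go right to 39.
      At 39: go left to 30.
        At 30: go left to 35.
          35 is a leaf — visit 35.
        At 30: go right to 19.
          19 is a leaf — visit 19.
        Visit 30.
      At 39: go right to 34.
        34 is a leaf — visit 34.
      Visit 39.
    Visit 8.
  Visit 12.
Visit 3.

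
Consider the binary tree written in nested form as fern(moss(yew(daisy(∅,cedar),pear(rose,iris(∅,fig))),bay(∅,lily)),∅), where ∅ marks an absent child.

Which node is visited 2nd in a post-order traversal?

Post-order visits the left subtree, then the right subtree, then the node.
At fern: go left to moss.
  At moss: go left to yew.
    At yew: go left to daisy.
      At daisy: no left child.
      At daisy: go right to cedar.
        cedar is a leaf — visit cedar.
      Visit daisy.
    At yew: go right to pear.
      At pear: go left to rose.
        rose is a leaf — visit rose.
      At pear: go right to iris.
        At iris: no left child.
        At iris: go right to fig.
          fig is a leaf — visit fig.
        Visit iris.
      Visit pear.
    Visit yew.
  At moss: go right to bay.
    At bay: no left child.
    At bay: go right to lily.
      lily is a leaf — visit lily.
    Visit bay.
  Visit moss.
At fern: no right child.
Visit fern.
Full post-order sequence: cedar, daisy, rose, fig, iris, pear, yew, lily, bay, moss, fern.

daisy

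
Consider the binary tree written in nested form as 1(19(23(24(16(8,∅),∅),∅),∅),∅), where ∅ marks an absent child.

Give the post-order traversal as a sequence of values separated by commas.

Post-order visits the left subtree, then the right subtree, then the node.
At 1: go left to 19.
  At 19: go left to 23.
    At 23: go left to 24.
      At 24: go left to 16.
        At 16: go left to 8.
          8 is a leaf — visit 8.
        At 16: no right child.
        Visit 16.
      At 24: no right child.
      Visit 24.
    At 23: no right child.
    Visit 23.
  At 19: no right child.
  Visit 19.
At 1: no right child.
Visit 1.

8, 16, 24, 23, 19, 1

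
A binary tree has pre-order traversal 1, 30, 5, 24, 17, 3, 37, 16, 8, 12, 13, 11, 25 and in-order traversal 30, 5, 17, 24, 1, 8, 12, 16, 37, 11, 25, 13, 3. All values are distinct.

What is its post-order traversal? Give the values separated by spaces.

17 24 5 30 12 8 16 25 11 13 37 3 1

The first element of pre-order is the root; it splits in-order into left and right subtrees.
Root 1: left subtree has 4 nodes {30, 5, 17, 24}, right has 8 {8, 12, 16, 37, 11, 25, 13, 3}.
  Root 30: left subtree has 0 nodes { }, right has 3 {5, 17, 24}.
    Root 5: left subtree has 0 nodes { }, right has 2 {17, 24}.
      Root 24: left subtree has 1 node {17}, right has 0 { }.
  Root 3: left subtree has 7 nodes {8, 12, 16, 37, 11, 25, 13}, right has 0 { }.
    Root 37: left subtree has 3 nodes {8, 12, 16}, right has 3 {11, 25, 13}.
      Root 16: left subtree has 2 nodes {8, 12}, right has 0 { }.
        Root 8: left subtree has 0 nodes { }, right has 1 {12}.
      Root 13: left subtree has 2 nodes {11, 25}, right has 0 { }.
        Root 11: left subtree has 0 nodes { }, right has 1 {25}.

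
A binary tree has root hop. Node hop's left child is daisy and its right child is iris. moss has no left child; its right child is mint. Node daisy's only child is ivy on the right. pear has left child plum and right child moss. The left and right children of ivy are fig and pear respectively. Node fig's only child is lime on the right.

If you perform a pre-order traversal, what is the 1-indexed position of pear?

6

Pre-order visits the node, then its left subtree, then its right subtree.
Visit hop.
At hop: go left to daisy.
  Visit daisy.
  At daisy: no left child.
  At daisy: go right to ivy.
    Visit ivy.
    At ivy: go left to fig.
      Visit fig.
      At fig: no left child.
      At fig: go right to lime.
        lime is a leaf — visit lime.
    At ivy: go right to pear.
      Visit pear.
      At pear: go left to plum.
        plum is a leaf — visit plum.
      At pear: go right to moss.
        Visit moss.
        At moss: no left child.
        At moss: go right to mint.
          mint is a leaf — visit mint.
At hop: go right to iris.
  iris is a leaf — visit iris.
Full pre-order sequence: hop, daisy, ivy, fig, lime, pear, plum, moss, mint, iris.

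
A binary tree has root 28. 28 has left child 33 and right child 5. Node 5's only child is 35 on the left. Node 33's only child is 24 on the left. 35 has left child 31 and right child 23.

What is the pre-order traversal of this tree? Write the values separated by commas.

Pre-order visits the node, then its left subtree, then its right subtree.
Visit 28.
At 28: go left to 33.
  Visit 33.
  At 33: go left to 24.
    24 is a leaf — visit 24.
  At 33: no right child.
At 28: go right to 5.
  Visit 5.
  At 5: go left to 35.
    Visit 35.
    At 35: go left to 31.
      31 is a leaf — visit 31.
    At 35: go right to 23.
      23 is a leaf — visit 23.
  At 5: no right child.

28, 33, 24, 5, 35, 31, 23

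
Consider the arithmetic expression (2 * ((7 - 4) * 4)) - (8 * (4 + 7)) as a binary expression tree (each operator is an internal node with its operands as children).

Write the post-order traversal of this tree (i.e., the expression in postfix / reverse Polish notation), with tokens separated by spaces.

Post-order on an expression tree gives postfix notation: for each operator, emit left operand, right operand, then the operator.

2 7 4 - 4 * * 8 4 7 + * -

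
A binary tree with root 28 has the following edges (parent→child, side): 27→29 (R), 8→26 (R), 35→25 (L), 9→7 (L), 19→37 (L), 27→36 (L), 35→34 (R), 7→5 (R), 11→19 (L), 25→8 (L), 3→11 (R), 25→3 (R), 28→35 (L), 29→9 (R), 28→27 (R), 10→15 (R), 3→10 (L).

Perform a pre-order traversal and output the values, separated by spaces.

Pre-order visits the node, then its left subtree, then its right subtree.
Visit 28.
At 28: go left to 35.
  Visit 35.
  At 35: go left to 25.
    Visit 25.
    At 25: go left to 8.
      Visit 8.
      At 8: no left child.
      At 8: go right to 26.
        26 is a leaf — visit 26.
    At 25: go right to 3.
      Visit 3.
      At 3: go left to 10.
        Visit 10.
        At 10: no left child.
        At 10: go right to 15.
          15 is a leaf — visit 15.
      At 3: go right to 11.
        Visit 11.
        At 11: go left to 19.
          Visit 19.
          At 19: go left to 37.
            37 is a leaf — visit 37.
          At 19: no right child.
        At 11: no right child.
  At 35: go right to 34.
    34 is a leaf — visit 34.
At 28: go right to 27.
  Visit 27.
  At 27: go left to 36.
    36 is a leaf — visit 36.
  At 27: go right to 29.
    Visit 29.
    At 29: no left child.
    At 29: go right to 9.
      Visit 9.
      At 9: go left to 7.
        Visit 7.
        At 7: no left child.
        At 7: go right to 5.
          5 is a leaf — visit 5.
      At 9: no right child.

28 35 25 8 26 3 10 15 11 19 37 34 27 36 29 9 7 5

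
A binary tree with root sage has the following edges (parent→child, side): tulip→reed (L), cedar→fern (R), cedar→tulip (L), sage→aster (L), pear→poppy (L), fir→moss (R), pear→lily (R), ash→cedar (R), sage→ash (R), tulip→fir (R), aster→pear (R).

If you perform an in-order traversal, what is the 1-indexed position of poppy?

2

In-order visits the left subtree, then the node, then the right subtree.
At sage: go left to aster.
  At aster: no left child.
  Visit aster.
  At aster: go right to pear.
    At pear: go left to poppy.
      poppy is a leaf — visit poppy.
    Visit pear.
    At pear: go right to lily.
      lily is a leaf — visit lily.
Visit sage.
At sage: go right to ash.
  At ash: no left child.
  Visit ash.
  At ash: go right to cedar.
    At cedar: go left to tulip.
      At tulip: go left to reed.
        reed is a leaf — visit reed.
      Visit tulip.
      At tulip: go right to fir.
        At fir: no left child.
        Visit fir.
        At fir: go right to moss.
          moss is a leaf — visit moss.
    Visit cedar.
    At cedar: go right to fern.
      fern is a leaf — visit fern.
Full in-order sequence: aster, poppy, pear, lily, sage, ash, reed, tulip, fir, moss, cedar, fern.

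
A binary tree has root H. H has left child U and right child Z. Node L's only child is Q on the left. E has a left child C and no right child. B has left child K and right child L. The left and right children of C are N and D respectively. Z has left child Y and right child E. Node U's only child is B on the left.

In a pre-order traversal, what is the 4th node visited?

Pre-order visits the node, then its left subtree, then its right subtree.
Visit H.
At H: go left to U.
  Visit U.
  At U: go left to B.
    Visit B.
    At B: go left to K.
      K is a leaf — visit K.
    At B: go right to L.
      Visit L.
      At L: go left to Q.
        Q is a leaf — visit Q.
      At L: no right child.
  At U: no right child.
At H: go right to Z.
  Visit Z.
  At Z: go left to Y.
    Y is a leaf — visit Y.
  At Z: go right to E.
    Visit E.
    At E: go left to C.
      Visit C.
      At C: go left to N.
        N is a leaf — visit N.
      At C: go right to D.
        D is a leaf — visit D.
    At E: no right child.
Full pre-order sequence: H, U, B, K, L, Q, Z, Y, E, C, N, D.

K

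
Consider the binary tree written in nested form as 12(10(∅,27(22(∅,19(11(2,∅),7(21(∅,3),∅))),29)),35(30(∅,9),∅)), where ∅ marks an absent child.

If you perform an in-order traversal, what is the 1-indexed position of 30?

In-order visits the left subtree, then the node, then the right subtree.
At 12: go left to 10.
  At 10: no left child.
  Visit 10.
  At 10: go right to 27.
    At 27: go left to 22.
      At 22: no left child.
      Visit 22.
      At 22: go right to 19.
        At 19: go left to 11.
          At 11: go left to 2.
            2 is a leaf — visit 2.
          Visit 11.
          At 11: no right child.
        Visit 19.
        At 19: go right to 7.
          At 7: go left to 21.
            At 21: no left child.
            Visit 21.
            At 21: go right to 3.
              3 is a leaf — visit 3.
          Visit 7.
          At 7: no right child.
    Visit 27.
    At 27: go right to 29.
      29 is a leaf — visit 29.
Visit 12.
At 12: go right to 35.
  At 35: go left to 30.
    At 30: no left child.
    Visit 30.
    At 30: go right to 9.
      9 is a leaf — visit 9.
  Visit 35.
  At 35: no right child.
Full in-order sequence: 10, 22, 2, 11, 19, 21, 3, 7, 27, 29, 12, 30, 9, 35.

12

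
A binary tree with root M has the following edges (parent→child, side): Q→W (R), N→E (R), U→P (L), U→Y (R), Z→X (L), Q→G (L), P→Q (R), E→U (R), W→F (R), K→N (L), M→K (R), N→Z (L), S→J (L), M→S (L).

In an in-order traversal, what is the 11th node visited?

In-order visits the left subtree, then the node, then the right subtree.
At M: go left to S.
  At S: go left to J.
    J is a leaf — visit J.
  Visit S.
  At S: no right child.
Visit M.
At M: go right to K.
  At K: go left to N.
    At N: go left to Z.
      At Z: go left to X.
        X is a leaf — visit X.
      Visit Z.
      At Z: no right child.
    Visit N.
    At N: go right to E.
      At E: no left child.
      Visit E.
      At E: go right to U.
        At U: go left to P.
          At P: no left child.
          Visit P.
          At P: go right to Q.
            At Q: go left to G.
              G is a leaf — visit G.
            Visit Q.
            At Q: go right to W.
              At W: no left child.
              Visit W.
              At W: go right to F.
                F is a leaf — visit F.
        Visit U.
        At U: go right to Y.
          Y is a leaf — visit Y.
  Visit K.
  At K: no right child.
Full in-order sequence: J, S, M, X, Z, N, E, P, G, Q, W, F, U, Y, K.

W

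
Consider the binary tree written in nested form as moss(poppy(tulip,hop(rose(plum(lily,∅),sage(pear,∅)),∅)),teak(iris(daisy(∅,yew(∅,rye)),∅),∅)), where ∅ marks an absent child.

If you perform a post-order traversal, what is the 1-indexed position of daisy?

11

Post-order visits the left subtree, then the right subtree, then the node.
At moss: go left to poppy.
  At poppy: go left to tulip.
    tulip is a leaf — visit tulip.
  At poppy: go right to hop.
    At hop: go left to rose.
      At rose: go left to plum.
        At plum: go left to lily.
          lily is a leaf — visit lily.
        At plum: no right child.
        Visit plum.
      At rose: go right to sage.
        At sage: go left to pear.
          pear is a leaf — visit pear.
        At sage: no right child.
        Visit sage.
      Visit rose.
    At hop: no right child.
    Visit hop.
  Visit poppy.
At moss: go right to teak.
  At teak: go left to iris.
    At iris: go left to daisy.
      At daisy: no left child.
      At daisy: go right to yew.
        At yew: no left child.
        At yew: go right to rye.
          rye is a leaf — visit rye.
        Visit yew.
      Visit daisy.
    At iris: no right child.
    Visit iris.
  At teak: no right child.
  Visit teak.
Visit moss.
Full post-order sequence: tulip, lily, plum, pear, sage, rose, hop, poppy, rye, yew, daisy, iris, teak, moss.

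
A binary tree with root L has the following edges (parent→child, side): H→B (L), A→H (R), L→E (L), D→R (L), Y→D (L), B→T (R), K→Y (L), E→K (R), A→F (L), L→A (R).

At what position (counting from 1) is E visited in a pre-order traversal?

2

Pre-order visits the node, then its left subtree, then its right subtree.
Visit L.
At L: go left to E.
  Visit E.
  At E: no left child.
  At E: go right to K.
    Visit K.
    At K: go left to Y.
      Visit Y.
      At Y: go left to D.
        Visit D.
        At D: go left to R.
          R is a leaf — visit R.
        At D: no right child.
      At Y: no right child.
    At K: no right child.
At L: go right to A.
  Visit A.
  At A: go left to F.
    F is a leaf — visit F.
  At A: go right to H.
    Visit H.
    At H: go left to B.
      Visit B.
      At B: no left child.
      At B: go right to T.
        T is a leaf — visit T.
    At H: no right child.
Full pre-order sequence: L, E, K, Y, D, R, A, F, H, B, T.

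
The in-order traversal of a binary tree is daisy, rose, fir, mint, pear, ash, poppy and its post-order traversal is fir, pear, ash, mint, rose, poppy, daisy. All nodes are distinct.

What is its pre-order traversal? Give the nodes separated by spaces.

The last element of post-order is the root; it splits in-order into left and right subtrees.
Root daisy: left subtree has 0 nodes { }, right has 6 {rose, fir, mint, pear, ash, poppy}.
  Root poppy: left subtree has 5 nodes {rose, fir, mint, pear, ash}, right has 0 { }.
    Root rose: left subtree has 0 nodes { }, right has 4 {fir, mint, pear, ash}.
      Root mint: left subtree has 1 node {fir}, right has 2 {pear, ash}.
        Root ash: left subtree has 1 node {pear}, right has 0 { }.

daisy poppy rose mint fir ash pear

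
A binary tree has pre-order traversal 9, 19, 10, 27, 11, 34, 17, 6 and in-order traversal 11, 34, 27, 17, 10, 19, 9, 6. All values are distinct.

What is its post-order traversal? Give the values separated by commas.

The first element of pre-order is the root; it splits in-order into left and right subtrees.
Root 9: left subtree has 6 nodes {11, 34, 27, 17, 10, 19}, right has 1 {6}.
  Root 19: left subtree has 5 nodes {11, 34, 27, 17, 10}, right has 0 { }.
    Root 10: left subtree has 4 nodes {11, 34, 27, 17}, right has 0 { }.
      Root 27: left subtree has 2 nodes {11, 34}, right has 1 {17}.
        Root 11: left subtree has 0 nodes { }, right has 1 {34}.

34, 11, 17, 27, 10, 19, 6, 9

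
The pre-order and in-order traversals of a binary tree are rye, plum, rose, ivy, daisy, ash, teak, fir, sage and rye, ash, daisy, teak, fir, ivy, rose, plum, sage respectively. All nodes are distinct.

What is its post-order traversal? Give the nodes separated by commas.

ash, fir, teak, daisy, ivy, rose, sage, plum, rye

The first element of pre-order is the root; it splits in-order into left and right subtrees.
Root rye: left subtree has 0 nodes { }, right has 8 {ash, daisy, teak, fir, ivy, rose, plum, sage}.
  Root plum: left subtree has 6 nodes {ash, daisy, teak, fir, ivy, rose}, right has 1 {sage}.
    Root rose: left subtree has 5 nodes {ash, daisy, teak, fir, ivy}, right has 0 { }.
      Root ivy: left subtree has 4 nodes {ash, daisy, teak, fir}, right has 0 { }.
        Root daisy: left subtree has 1 node {ash}, right has 2 {teak, fir}.
          Root teak: left subtree has 0 nodes { }, right has 1 {fir}.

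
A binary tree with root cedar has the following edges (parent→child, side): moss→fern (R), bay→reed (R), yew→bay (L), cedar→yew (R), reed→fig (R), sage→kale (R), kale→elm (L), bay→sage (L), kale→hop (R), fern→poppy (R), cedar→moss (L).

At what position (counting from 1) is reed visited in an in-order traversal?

10

In-order visits the left subtree, then the node, then the right subtree.
At cedar: go left to moss.
  At moss: no left child.
  Visit moss.
  At moss: go right to fern.
    At fern: no left child.
    Visit fern.
    At fern: go right to poppy.
      poppy is a leaf — visit poppy.
Visit cedar.
At cedar: go right to yew.
  At yew: go left to bay.
    At bay: go left to sage.
      At sage: no left child.
      Visit sage.
      At sage: go right to kale.
        At kale: go left to elm.
          elm is a leaf — visit elm.
        Visit kale.
        At kale: go right to hop.
          hop is a leaf — visit hop.
    Visit bay.
    At bay: go right to reed.
      At reed: no left child.
      Visit reed.
      At reed: go right to fig.
        fig is a leaf — visit fig.
  Visit yew.
  At yew: no right child.
Full in-order sequence: moss, fern, poppy, cedar, sage, elm, kale, hop, bay, reed, fig, yew.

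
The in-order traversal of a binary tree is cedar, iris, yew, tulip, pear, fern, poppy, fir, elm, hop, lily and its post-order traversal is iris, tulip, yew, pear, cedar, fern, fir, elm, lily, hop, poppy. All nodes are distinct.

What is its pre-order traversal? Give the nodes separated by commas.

The last element of post-order is the root; it splits in-order into left and right subtrees.
Root poppy: left subtree has 6 nodes {cedar, iris, yew, tulip, pear, fern}, right has 4 {fir, elm, hop, lily}.
  Root fern: left subtree has 5 nodes {cedar, iris, yew, tulip, pear}, right has 0 { }.
    Root cedar: left subtree has 0 nodes { }, right has 4 {iris, yew, tulip, pear}.
      Root pear: left subtree has 3 nodes {iris, yew, tulip}, right has 0 { }.
        Root yew: left subtree has 1 node {iris}, right has 1 {tulip}.
  Root hop: left subtree has 2 nodes {fir, elm}, right has 1 {lily}.
    Root elm: left subtree has 1 node {fir}, right has 0 { }.

poppy, fern, cedar, pear, yew, iris, tulip, hop, elm, fir, lily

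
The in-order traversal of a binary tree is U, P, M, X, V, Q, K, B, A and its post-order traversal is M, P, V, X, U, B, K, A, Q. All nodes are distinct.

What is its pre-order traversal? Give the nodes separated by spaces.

The last element of post-order is the root; it splits in-order into left and right subtrees.
Root Q: left subtree has 5 nodes {U, P, M, X, V}, right has 3 {K, B, A}.
  Root U: left subtree has 0 nodes { }, right has 4 {P, M, X, V}.
    Root X: left subtree has 2 nodes {P, M}, right has 1 {V}.
      Root P: left subtree has 0 nodes { }, right has 1 {M}.
  Root A: left subtree has 2 nodes {K, B}, right has 0 { }.
    Root K: left subtree has 0 nodes { }, right has 1 {B}.

Q U X P M V A K B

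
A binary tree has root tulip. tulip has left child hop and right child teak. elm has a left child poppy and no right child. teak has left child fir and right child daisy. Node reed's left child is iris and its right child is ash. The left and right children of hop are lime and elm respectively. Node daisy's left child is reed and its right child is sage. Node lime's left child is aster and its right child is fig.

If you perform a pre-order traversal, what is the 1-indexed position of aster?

4

Pre-order visits the node, then its left subtree, then its right subtree.
Visit tulip.
At tulip: go left to hop.
  Visit hop.
  At hop: go left to lime.
    Visit lime.
    At lime: go left to aster.
      aster is a leaf — visit aster.
    At lime: go right to fig.
      fig is a leaf — visit fig.
  At hop: go right to elm.
    Visit elm.
    At elm: go left to poppy.
      poppy is a leaf — visit poppy.
    At elm: no right child.
At tulip: go right to teak.
  Visit teak.
  At teak: go left to fir.
    fir is a leaf — visit fir.
  At teak: go right to daisy.
    Visit daisy.
    At daisy: go left to reed.
      Visit reed.
      At reed: go left to iris.
        iris is a leaf — visit iris.
      At reed: go right to ash.
        ash is a leaf — visit ash.
    At daisy: go right to sage.
      sage is a leaf — visit sage.
Full pre-order sequence: tulip, hop, lime, aster, fig, elm, poppy, teak, fir, daisy, reed, iris, ash, sage.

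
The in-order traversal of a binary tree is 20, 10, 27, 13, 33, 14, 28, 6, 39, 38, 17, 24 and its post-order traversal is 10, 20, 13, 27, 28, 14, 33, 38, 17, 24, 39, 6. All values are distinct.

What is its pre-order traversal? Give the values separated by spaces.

The last element of post-order is the root; it splits in-order into left and right subtrees.
Root 6: left subtree has 7 nodes {20, 10, 27, 13, 33, 14, 28}, right has 4 {39, 38, 17, 24}.
  Root 33: left subtree has 4 nodes {20, 10, 27, 13}, right has 2 {14, 28}.
    Root 27: left subtree has 2 nodes {20, 10}, right has 1 {13}.
      Root 20: left subtree has 0 nodes { }, right has 1 {10}.
    Root 14: left subtree has 0 nodes { }, right has 1 {28}.
  Root 39: left subtree has 0 nodes { }, right has 3 {38, 17, 24}.
    Root 24: left subtree has 2 nodes {38, 17}, right has 0 { }.
      Root 17: left subtree has 1 node {38}, right has 0 { }.

6 33 27 20 10 13 14 28 39 24 17 38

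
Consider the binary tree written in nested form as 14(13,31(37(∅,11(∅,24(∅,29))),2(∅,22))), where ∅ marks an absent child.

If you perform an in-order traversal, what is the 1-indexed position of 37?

In-order visits the left subtree, then the node, then the right subtree.
At 14: go left to 13.
  13 is a leaf — visit 13.
Visit 14.
At 14: go right to 31.
  At 31: go left to 37.
    At 37: no left child.
    Visit 37.
    At 37: go right to 11.
      At 11: no left child.
      Visit 11.
      At 11: go right to 24.
        At 24: no left child.
        Visit 24.
        At 24: go right to 29.
          29 is a leaf — visit 29.
  Visit 31.
  At 31: go right to 2.
    At 2: no left child.
    Visit 2.
    At 2: go right to 22.
      22 is a leaf — visit 22.
Full in-order sequence: 13, 14, 37, 11, 24, 29, 31, 2, 22.

3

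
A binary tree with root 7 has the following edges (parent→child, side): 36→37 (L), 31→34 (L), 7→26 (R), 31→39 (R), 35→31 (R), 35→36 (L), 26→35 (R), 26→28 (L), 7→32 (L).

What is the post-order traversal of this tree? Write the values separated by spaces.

32 28 37 36 34 39 31 35 26 7

Post-order visits the left subtree, then the right subtree, then the node.
At 7: go left to 32.
  32 is a leaf — visit 32.
At 7: go right to 26.
  At 26: go left to 28.
    28 is a leaf — visit 28.
  At 26: go right to 35.
    At 35: go left to 36.
      At 36: go left to 37.
        37 is a leaf — visit 37.
      At 36: no right child.
      Visit 36.
    At 35: go right to 31.
      At 31: go left to 34.
        34 is a leaf — visit 34.
      At 31: go right to 39.
        39 is a leaf — visit 39.
      Visit 31.
    Visit 35.
  Visit 26.
Visit 7.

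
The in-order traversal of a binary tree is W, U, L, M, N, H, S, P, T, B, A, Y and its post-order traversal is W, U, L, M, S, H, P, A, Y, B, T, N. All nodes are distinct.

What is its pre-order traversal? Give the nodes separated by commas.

The last element of post-order is the root; it splits in-order into left and right subtrees.
Root N: left subtree has 4 nodes {W, U, L, M}, right has 7 {H, S, P, T, B, A, Y}.
  Root M: left subtree has 3 nodes {W, U, L}, right has 0 { }.
    Root L: left subtree has 2 nodes {W, U}, right has 0 { }.
      Root U: left subtree has 1 node {W}, right has 0 { }.
  Root T: left subtree has 3 nodes {H, S, P}, right has 3 {B, A, Y}.
    Root P: left subtree has 2 nodes {H, S}, right has 0 { }.
      Root H: left subtree has 0 nodes { }, right has 1 {S}.
    Root B: left subtree has 0 nodes { }, right has 2 {A, Y}.
      Root Y: left subtree has 1 node {A}, right has 0 { }.

N, M, L, U, W, T, P, H, S, B, Y, A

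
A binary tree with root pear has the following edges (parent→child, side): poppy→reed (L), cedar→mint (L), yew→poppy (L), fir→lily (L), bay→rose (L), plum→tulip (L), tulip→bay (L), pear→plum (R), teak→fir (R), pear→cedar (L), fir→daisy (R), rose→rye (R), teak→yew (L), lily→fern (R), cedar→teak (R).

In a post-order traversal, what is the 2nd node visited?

Post-order visits the left subtree, then the right subtree, then the node.
At pear: go left to cedar.
  At cedar: go left to mint.
    mint is a leaf — visit mint.
  At cedar: go right to teak.
    At teak: go left to yew.
      At yew: go left to poppy.
        At poppy: go left to reed.
          reed is a leaf — visit reed.
        At poppy: no right child.
        Visit poppy.
      At yew: no right child.
      Visit yew.
    At teak: go right to fir.
      At fir: go left to lily.
        At lily: no left child.
        At lily: go right to fern.
          fern is a leaf — visit fern.
        Visit lily.
      At fir: go right to daisy.
        daisy is a leaf — visit daisy.
      Visit fir.
    Visit teak.
  Visit cedar.
At pear: go right to plum.
  At plum: go left to tulip.
    At tulip: go left to bay.
      At bay: go left to rose.
        At rose: no left child.
        At rose: go right to rye.
          rye is a leaf — visit rye.
        Visit rose.
      At bay: no right child.
      Visit bay.
    At tulip: no right child.
    Visit tulip.
  At plum: no right child.
  Visit plum.
Visit pear.
Full post-order sequence: mint, reed, poppy, yew, fern, lily, daisy, fir, teak, cedar, rye, rose, bay, tulip, plum, pear.

reed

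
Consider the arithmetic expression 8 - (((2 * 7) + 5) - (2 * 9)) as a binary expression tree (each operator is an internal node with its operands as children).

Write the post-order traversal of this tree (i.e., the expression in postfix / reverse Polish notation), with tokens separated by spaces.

Post-order on an expression tree gives postfix notation: for each operator, emit left operand, right operand, then the operator.

8 2 7 * 5 + 2 9 * - -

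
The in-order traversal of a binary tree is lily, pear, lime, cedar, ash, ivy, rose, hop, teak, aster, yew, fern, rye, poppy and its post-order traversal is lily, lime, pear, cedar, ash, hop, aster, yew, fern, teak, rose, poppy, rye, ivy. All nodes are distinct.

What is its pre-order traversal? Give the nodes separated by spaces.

ivy ash cedar pear lily lime rye rose teak hop fern yew aster poppy

The last element of post-order is the root; it splits in-order into left and right subtrees.
Root ivy: left subtree has 5 nodes {lily, pear, lime, cedar, ash}, right has 8 {rose, hop, teak, aster, yew, fern, rye, poppy}.
  Root ash: left subtree has 4 nodes {lily, pear, lime, cedar}, right has 0 { }.
    Root cedar: left subtree has 3 nodes {lily, pear, lime}, right has 0 { }.
      Root pear: left subtree has 1 node {lily}, right has 1 {lime}.
  Root rye: left subtree has 6 nodes {rose, hop, teak, aster, yew, fern}, right has 1 {poppy}.
    Root rose: left subtree has 0 nodes { }, right has 5 {hop, teak, aster, yew, fern}.
      Root teak: left subtree has 1 node {hop}, right has 3 {aster, yew, fern}.
        Root fern: left subtree has 2 nodes {aster, yew}, right has 0 { }.
          Root yew: left subtree has 1 node {aster}, right has 0 { }.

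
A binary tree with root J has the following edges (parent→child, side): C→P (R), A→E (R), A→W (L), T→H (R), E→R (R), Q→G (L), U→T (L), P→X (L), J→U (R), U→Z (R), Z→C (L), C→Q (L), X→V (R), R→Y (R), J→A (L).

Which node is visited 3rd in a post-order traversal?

Post-order visits the left subtree, then the right subtree, then the node.
At J: go left to A.
  At A: go left to W.
    W is a leaf — visit W.
  At A: go right to E.
    At E: no left child.
    At E: go right to R.
      At R: no left child.
      At R: go right to Y.
        Y is a leaf — visit Y.
      Visit R.
    Visit E.
  Visit A.
At J: go right to U.
  At U: go left to T.
    At T: no left child.
    At T: go right to H.
      H is a leaf — visit H.
    Visit T.
  At U: go right to Z.
    At Z: go left to C.
      At C: go left to Q.
        At Q: go left to G.
          G is a leaf — visit G.
        At Q: no right child.
        Visit Q.
      At C: go right to P.
        At P: go left to X.
          At X: no left child.
          At X: go right to V.
            V is a leaf — visit V.
          Visit X.
        At P: no right child.
        Visit P.
      Visit C.
    At Z: no right child.
    Visit Z.
  Visit U.
Visit J.
Full post-order sequence: W, Y, R, E, A, H, T, G, Q, V, X, P, C, Z, U, J.

R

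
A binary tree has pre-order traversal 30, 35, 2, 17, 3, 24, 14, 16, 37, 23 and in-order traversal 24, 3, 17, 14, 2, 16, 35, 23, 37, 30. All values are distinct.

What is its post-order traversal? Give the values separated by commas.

The first element of pre-order is the root; it splits in-order into left and right subtrees.
Root 30: left subtree has 9 nodes {24, 3, 17, 14, 2, 16, 35, 23, 37}, right has 0 { }.
  Root 35: left subtree has 6 nodes {24, 3, 17, 14, 2, 16}, right has 2 {23, 37}.
    Root 2: left subtree has 4 nodes {24, 3, 17, 14}, right has 1 {16}.
      Root 17: left subtree has 2 nodes {24, 3}, right has 1 {14}.
        Root 3: left subtree has 1 node {24}, right has 0 { }.
    Root 37: left subtree has 1 node {23}, right has 0 { }.

24, 3, 14, 17, 16, 2, 23, 37, 35, 30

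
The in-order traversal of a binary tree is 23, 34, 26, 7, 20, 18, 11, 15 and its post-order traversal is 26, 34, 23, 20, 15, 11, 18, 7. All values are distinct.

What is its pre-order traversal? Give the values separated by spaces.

7 23 34 26 18 20 11 15

The last element of post-order is the root; it splits in-order into left and right subtrees.
Root 7: left subtree has 3 nodes {23, 34, 26}, right has 4 {20, 18, 11, 15}.
  Root 23: left subtree has 0 nodes { }, right has 2 {34, 26}.
    Root 34: left subtree has 0 nodes { }, right has 1 {26}.
  Root 18: left subtree has 1 node {20}, right has 2 {11, 15}.
    Root 11: left subtree has 0 nodes { }, right has 1 {15}.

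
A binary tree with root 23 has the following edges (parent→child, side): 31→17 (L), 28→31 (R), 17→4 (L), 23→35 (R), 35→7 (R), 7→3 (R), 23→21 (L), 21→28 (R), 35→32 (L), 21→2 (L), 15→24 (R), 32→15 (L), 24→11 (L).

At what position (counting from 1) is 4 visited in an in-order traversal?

4

In-order visits the left subtree, then the node, then the right subtree.
At 23: go left to 21.
  At 21: go left to 2.
    2 is a leaf — visit 2.
  Visit 21.
  At 21: go right to 28.
    At 28: no left child.
    Visit 28.
    At 28: go right to 31.
      At 31: go left to 17.
        At 17: go left to 4.
          4 is a leaf — visit 4.
        Visit 17.
        At 17: no right child.
      Visit 31.
      At 31: no right child.
Visit 23.
At 23: go right to 35.
  At 35: go left to 32.
    At 32: go left to 15.
      At 15: no left child.
      Visit 15.
      At 15: go right to 24.
        At 24: go left to 11.
          11 is a leaf — visit 11.
        Visit 24.
        At 24: no right child.
    Visit 32.
    At 32: no right child.
  Visit 35.
  At 35: go right to 7.
    At 7: no left child.
    Visit 7.
    At 7: go right to 3.
      3 is a leaf — visit 3.
Full in-order sequence: 2, 21, 28, 4, 17, 31, 23, 15, 11, 24, 32, 35, 7, 3.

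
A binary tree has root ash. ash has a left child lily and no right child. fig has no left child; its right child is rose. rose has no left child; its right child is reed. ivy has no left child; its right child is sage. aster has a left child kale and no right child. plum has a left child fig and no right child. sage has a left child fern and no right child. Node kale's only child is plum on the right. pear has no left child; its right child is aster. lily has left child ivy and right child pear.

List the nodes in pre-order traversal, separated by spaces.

ash lily ivy sage fern pear aster kale plum fig rose reed

Pre-order visits the node, then its left subtree, then its right subtree.
Visit ash.
At ash: go left to lily.
  Visit lily.
  At lily: go left to ivy.
    Visit ivy.
    At ivy: no left child.
    At ivy: go right to sage.
      Visit sage.
      At sage: go left to fern.
        fern is a leaf — visit fern.
      At sage: no right child.
  At lily: go right to pear.
    Visit pear.
    At pear: no left child.
    At pear: go right to aster.
      Visit aster.
      At aster: go left to kale.
        Visit kale.
        At kale: no left child.
        At kale: go right to plum.
          Visit plum.
          At plum: go left to fig.
            Visit fig.
            At fig: no left child.
            At fig: go right to rose.
              Visit rose.
              At rose: no left child.
              At rose: go right to reed.
                reed is a leaf — visit reed.
          At plum: no right child.
      At aster: no right child.
At ash: no right child.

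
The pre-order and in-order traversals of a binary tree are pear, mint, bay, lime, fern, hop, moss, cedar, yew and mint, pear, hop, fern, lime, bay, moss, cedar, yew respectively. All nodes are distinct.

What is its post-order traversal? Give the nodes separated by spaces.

The first element of pre-order is the root; it splits in-order into left and right subtrees.
Root pear: left subtree has 1 node {mint}, right has 7 {hop, fern, lime, bay, moss, cedar, yew}.
  Root bay: left subtree has 3 nodes {hop, fern, lime}, right has 3 {moss, cedar, yew}.
    Root lime: left subtree has 2 nodes {hop, fern}, right has 0 { }.
      Root fern: left subtree has 1 node {hop}, right has 0 { }.
    Root moss: left subtree has 0 nodes { }, right has 2 {cedar, yew}.
      Root cedar: left subtree has 0 nodes { }, right has 1 {yew}.

mint hop fern lime yew cedar moss bay pear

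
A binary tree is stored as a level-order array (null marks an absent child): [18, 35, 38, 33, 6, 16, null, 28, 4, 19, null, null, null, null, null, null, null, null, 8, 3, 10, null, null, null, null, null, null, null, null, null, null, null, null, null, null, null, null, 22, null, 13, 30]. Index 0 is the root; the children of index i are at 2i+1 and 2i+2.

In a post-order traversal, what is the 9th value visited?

10

Post-order visits the left subtree, then the right subtree, then the node.
At 18: go left to 35.
  At 35: go left to 33.
    At 33: go left to 28.
      28 is a leaf — visit 28.
    At 33: go right to 4.
      At 4: no left child.
      At 4: go right to 8.
        At 8: go left to 22.
          22 is a leaf — visit 22.
        At 8: no right child.
        Visit 8.
      Visit 4.
    Visit 33.
  At 35: go right to 6.
    At 6: go left to 19.
      At 19: go left to 3.
        At 3: go left to 13.
          13 is a leaf — visit 13.
        At 3: go right to 30.
          30 is a leaf — visit 30.
        Visit 3.
      At 19: go right to 10.
        10 is a leaf — visit 10.
      Visit 19.
    At 6: no right child.
    Visit 6.
  Visit 35.
At 18: go right to 38.
  At 38: go left to 16.
    16 is a leaf — visit 16.
  At 38: no right child.
  Visit 38.
Visit 18.
Full post-order sequence: 28, 22, 8, 4, 33, 13, 30, 3, 10, 19, 6, 35, 16, 38, 18.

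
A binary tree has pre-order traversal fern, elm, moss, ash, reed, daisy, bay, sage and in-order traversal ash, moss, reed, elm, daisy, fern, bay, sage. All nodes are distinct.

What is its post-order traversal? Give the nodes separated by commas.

ash, reed, moss, daisy, elm, sage, bay, fern

The first element of pre-order is the root; it splits in-order into left and right subtrees.
Root fern: left subtree has 5 nodes {ash, moss, reed, elm, daisy}, right has 2 {bay, sage}.
  Root elm: left subtree has 3 nodes {ash, moss, reed}, right has 1 {daisy}.
    Root moss: left subtree has 1 node {ash}, right has 1 {reed}.
  Root bay: left subtree has 0 nodes { }, right has 1 {sage}.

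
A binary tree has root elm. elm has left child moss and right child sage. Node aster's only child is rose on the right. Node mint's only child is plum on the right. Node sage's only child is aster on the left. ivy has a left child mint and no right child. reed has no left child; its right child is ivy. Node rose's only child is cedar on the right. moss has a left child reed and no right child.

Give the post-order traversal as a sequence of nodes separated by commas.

plum, mint, ivy, reed, moss, cedar, rose, aster, sage, elm

Post-order visits the left subtree, then the right subtree, then the node.
At elm: go left to moss.
  At moss: go left to reed.
    At reed: no left child.
    At reed: go right to ivy.
      At ivy: go left to mint.
        At mint: no left child.
        At mint: go right to plum.
          plum is a leaf — visit plum.
        Visit mint.
      At ivy: no right child.
      Visit ivy.
    Visit reed.
  At moss: no right child.
  Visit moss.
At elm: go right to sage.
  At sage: go left to aster.
    At aster: no left child.
    At aster: go right to rose.
      At rose: no left child.
      At rose: go right to cedar.
        cedar is a leaf — visit cedar.
      Visit rose.
    Visit aster.
  At sage: no right child.
  Visit sage.
Visit elm.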